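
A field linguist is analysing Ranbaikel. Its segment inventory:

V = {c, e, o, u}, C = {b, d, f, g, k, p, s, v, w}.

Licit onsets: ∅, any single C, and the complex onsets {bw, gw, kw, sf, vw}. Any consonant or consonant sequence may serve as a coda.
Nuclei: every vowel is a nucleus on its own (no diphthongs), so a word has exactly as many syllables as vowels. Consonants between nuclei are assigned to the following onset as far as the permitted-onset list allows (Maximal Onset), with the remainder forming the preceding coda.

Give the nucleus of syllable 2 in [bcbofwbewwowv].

o

Vowels present: c, o, e, o; each is a nucleus, giving 4 syllables.
The second nucleus (vowel 2 from the left) is /o/.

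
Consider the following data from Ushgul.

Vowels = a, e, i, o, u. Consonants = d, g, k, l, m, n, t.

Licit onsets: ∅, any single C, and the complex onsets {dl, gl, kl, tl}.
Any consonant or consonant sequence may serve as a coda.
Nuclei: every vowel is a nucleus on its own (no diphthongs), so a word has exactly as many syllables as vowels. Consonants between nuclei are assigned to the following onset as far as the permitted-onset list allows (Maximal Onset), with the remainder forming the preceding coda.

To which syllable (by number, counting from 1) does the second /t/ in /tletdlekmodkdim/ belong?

1

Nuclei (vowels): e, e, o, i → 4 syllables.
Between /e/ (V1) and /e/ (V2): /tdl/ — longest licit onset from the right is /dl/, leaving /t/ as coda.
Between /e/ (V2) and /o/ (V3): /km/ — longest licit onset from the right is /m/, leaving /k/ as coda.
Between /o/ (V3) and /i/ (V4): /dkd/; trying suffixes from longest down, /d/ is the first permitted one, so coda /dk/ | onset /d/.
Putting it together: tlet.dlek.modk.dim.
The second /t/ is in the coda of syllable 1 (/tlet/).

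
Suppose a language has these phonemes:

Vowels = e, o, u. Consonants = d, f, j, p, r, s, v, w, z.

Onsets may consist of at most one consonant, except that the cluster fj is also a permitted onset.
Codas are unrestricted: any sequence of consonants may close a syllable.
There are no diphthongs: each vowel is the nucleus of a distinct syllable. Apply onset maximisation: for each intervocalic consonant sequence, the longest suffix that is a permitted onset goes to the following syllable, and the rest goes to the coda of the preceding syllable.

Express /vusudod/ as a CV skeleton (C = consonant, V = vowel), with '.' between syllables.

The vowels are u, u, o — 3 nuclei, so 3 syllables.
σ1/σ2 boundary: /s/ is a single consonant, so it becomes the next onset.
σ2/σ3 boundary: just /d/ — single C goes to the following onset.
Putting it together: vu.su.dod.
Mapping each syllable to C/V: /vu/ → CV, /su/ → CV, /dod/ → CVC.

CV.CV.CVC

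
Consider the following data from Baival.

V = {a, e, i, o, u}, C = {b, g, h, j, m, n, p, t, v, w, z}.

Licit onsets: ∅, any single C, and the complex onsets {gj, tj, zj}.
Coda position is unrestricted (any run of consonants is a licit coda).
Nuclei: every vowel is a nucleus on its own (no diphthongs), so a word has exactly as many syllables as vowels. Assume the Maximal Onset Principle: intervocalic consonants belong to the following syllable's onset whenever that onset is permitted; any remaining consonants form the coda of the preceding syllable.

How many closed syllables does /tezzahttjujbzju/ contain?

Nuclei (vowels): e, a, u, u → 4 syllables.
σ1/σ2 boundary: /zz/; trying suffixes from longest down, /z/ is the first permitted one, so coda /z/ | onset /z/.
σ2/σ3 boundary: cluster /httj/ — the longest permitted-onset suffix is /tj/; onset = /tj/, preceding coda = /ht/.
σ3/σ4 boundary: /jbzj/ — longest licit onset from the right is /zj/, leaving /jb/ as coda.
So the parse is tez.zaht.tjujb.zju.
Classifying each syllable: /tez/ (closed), /zaht/ (closed), /tjujb/ (closed), /zju/ (open).
Closed syllables: 3.

3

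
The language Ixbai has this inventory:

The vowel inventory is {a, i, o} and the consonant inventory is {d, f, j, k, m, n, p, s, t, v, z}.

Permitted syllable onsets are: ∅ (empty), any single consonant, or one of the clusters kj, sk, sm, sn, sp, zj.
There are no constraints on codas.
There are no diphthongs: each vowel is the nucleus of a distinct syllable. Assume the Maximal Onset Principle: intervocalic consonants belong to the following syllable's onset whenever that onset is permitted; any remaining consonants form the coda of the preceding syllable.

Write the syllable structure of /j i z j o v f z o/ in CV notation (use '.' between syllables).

CV.CCVCC.CV

Nuclei (vowels): i, o, o → 3 syllables.
σ1/σ2 boundary: cluster /zj/ — /zj/ is itself a permitted onset, so the whole cluster goes right; preceding coda = ∅.
σ2/σ3 boundary: cluster /vfz/ — the longest permitted-onset suffix is /z/; onset = /z/, preceding coda = /vf/.
So the parse is ji.zjovf.zo.
Mapping each syllable to C/V: /ji/ → CV, /zjovf/ → CCVCC, /zo/ → CV.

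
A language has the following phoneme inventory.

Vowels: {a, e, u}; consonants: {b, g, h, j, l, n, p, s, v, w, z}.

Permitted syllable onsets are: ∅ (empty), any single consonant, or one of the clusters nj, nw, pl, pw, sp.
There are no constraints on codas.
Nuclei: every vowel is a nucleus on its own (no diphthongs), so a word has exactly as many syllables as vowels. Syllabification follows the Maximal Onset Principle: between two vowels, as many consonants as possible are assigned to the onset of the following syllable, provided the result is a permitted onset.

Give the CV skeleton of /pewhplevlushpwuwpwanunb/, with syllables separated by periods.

The vowels are e, e, u, u, a, u — 6 nuclei, so 6 syllables.
σ1/σ2 boundary: /whpl/ splits as /wh/ + /pl/ (/pl/ is the longest suffix that is a licit onset).
σ2/σ3 boundary: /vl/; trying suffixes from longest down, /l/ is the first permitted one, so coda /v/ | onset /l/.
σ3/σ4 boundary: cluster /shpw/ — the longest permitted-onset suffix is /pw/; onset = /pw/, preceding coda = /sh/.
σ4/σ5 boundary: /wpw/ — longest licit onset from the right is /pw/, leaving /w/ as coda.
σ5/σ6 boundary: /n/ → onset of the next syllable (single consonants are always licit onsets).
Syllabification: pewh.plev.lush.pwuw.pwa.nunb.
Mapping each syllable to C/V: /pewh/ → CVCC, /plev/ → CCVC, /lush/ → CVCC, /pwuw/ → CCVC, /pwa/ → CCV, /nunb/ → CVCC.

CVCC.CCVC.CVCC.CCVC.CCV.CVCC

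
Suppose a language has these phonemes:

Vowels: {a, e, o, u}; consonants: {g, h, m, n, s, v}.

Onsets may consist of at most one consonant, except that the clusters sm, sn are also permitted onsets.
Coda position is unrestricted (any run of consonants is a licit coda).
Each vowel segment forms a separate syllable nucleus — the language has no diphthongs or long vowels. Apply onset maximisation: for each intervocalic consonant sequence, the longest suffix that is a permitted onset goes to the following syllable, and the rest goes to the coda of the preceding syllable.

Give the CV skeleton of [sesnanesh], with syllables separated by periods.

CV.CCV.CVCC

The vowels are e, a, e — 3 nuclei, so 3 syllables.
Between /e/ (V1) and /a/ (V2): /sn/ — entire cluster is a permitted onset → onset /sn/, coda ∅.
Between /a/ (V2) and /e/ (V3): /n/ is a single consonant, so it becomes the next onset.
Syllabification: se.sna.nesh.
Mapping each syllable to C/V: /se/ → CV, /sna/ → CCV, /nesh/ → CVCC.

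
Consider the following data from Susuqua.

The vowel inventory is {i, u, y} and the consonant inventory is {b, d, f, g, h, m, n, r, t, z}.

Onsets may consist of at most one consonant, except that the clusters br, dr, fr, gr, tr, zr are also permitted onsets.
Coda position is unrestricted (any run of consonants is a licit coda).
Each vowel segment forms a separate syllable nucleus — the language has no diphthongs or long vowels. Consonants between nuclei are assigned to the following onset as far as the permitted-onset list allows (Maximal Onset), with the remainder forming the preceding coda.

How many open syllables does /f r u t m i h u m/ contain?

1

The vowels are u, i, u — 3 nuclei, so 3 syllables.
/u…i/ gap (V1→V2): cluster /tm/ — the longest permitted-onset suffix is /m/; onset = /m/, preceding coda = /t/.
/i…u/ gap (V2→V3): /h/ → onset of the next syllable (single consonants are always licit onsets).
So the parse is frut.mi.hum.
Classifying each syllable: /frut/ (closed), /mi/ (open), /hum/ (closed).
Open syllables: 1.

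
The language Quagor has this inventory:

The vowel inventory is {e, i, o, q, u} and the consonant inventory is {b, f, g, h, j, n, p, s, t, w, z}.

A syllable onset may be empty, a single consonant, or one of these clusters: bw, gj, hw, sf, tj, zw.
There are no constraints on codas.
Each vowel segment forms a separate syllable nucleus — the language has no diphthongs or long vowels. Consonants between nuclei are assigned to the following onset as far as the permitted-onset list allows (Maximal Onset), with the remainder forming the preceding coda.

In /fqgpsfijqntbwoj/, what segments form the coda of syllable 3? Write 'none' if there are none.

The vowels are q, i, q, o — 4 nuclei, so 4 syllables.
V1 /q/ – V2 /i/: /gpsf/ splits as /gp/ + /sf/ (/sf/ is the longest suffix that is a licit onset).
V2 /i/ – V3 /q/: just /j/ — single C goes to the following onset.
V3 /q/ – V4 /o/: /ntbw/ splits as /nt/ + /bw/ (/bw/ is the longest suffix that is a licit onset).
Putting it together: fqgp.sfi.jqnt.bwoj.
Syllable 3 is /jqnt/: onset /j/, nucleus /q/, coda /nt/.

nt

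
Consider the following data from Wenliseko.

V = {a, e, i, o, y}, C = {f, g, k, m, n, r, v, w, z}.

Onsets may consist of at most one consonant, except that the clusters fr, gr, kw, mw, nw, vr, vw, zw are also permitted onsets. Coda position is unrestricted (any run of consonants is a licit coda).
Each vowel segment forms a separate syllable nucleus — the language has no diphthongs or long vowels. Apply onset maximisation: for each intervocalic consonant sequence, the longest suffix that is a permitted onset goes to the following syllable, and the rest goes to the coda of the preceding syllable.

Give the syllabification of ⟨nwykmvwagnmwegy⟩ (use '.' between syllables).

nwykm.vwagn.mwe.gy

Nuclei (vowels): y, a, e, y → 4 syllables.
/y…a/ gap (V1→V2): /kmvw/ splits as /km/ + /vw/ (/vw/ is the longest suffix that is a licit onset).
/a…e/ gap (V2→V3): /gnmw/; trying suffixes from longest down, /mw/ is the first permitted one, so coda /gn/ | onset /mw/.
/e…y/ gap (V3→V4): /g/ → onset of the next syllable (single consonants are always licit onsets).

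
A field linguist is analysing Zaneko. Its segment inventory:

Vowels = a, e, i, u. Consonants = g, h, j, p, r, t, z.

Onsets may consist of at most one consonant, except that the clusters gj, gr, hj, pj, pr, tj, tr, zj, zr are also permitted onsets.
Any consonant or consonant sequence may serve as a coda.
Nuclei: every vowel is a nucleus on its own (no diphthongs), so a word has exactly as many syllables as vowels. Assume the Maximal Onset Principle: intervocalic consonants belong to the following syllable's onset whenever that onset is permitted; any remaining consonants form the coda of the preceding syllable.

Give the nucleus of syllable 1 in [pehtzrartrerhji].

Vowels present: e, a, e, i; each is a nucleus, giving 4 syllables.
The first nucleus (vowel 1 from the left) is /e/.

e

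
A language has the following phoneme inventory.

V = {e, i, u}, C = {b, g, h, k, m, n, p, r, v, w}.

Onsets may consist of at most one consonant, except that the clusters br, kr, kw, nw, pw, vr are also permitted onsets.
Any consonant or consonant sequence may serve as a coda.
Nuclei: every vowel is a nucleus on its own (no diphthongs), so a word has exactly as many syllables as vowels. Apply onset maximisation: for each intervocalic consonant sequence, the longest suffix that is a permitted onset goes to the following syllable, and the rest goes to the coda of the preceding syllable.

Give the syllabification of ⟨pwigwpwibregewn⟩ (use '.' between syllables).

pwigw.pwi.bre.gewn

Nuclei (vowels): i, i, e, e → 4 syllables.
Between /i/ (V1) and /i/ (V2): /gwpw/ splits as /gw/ + /pw/ (/pw/ is the longest suffix that is a licit onset).
Between /i/ (V2) and /e/ (V3): /br/ — entire cluster is a permitted onset → onset /br/, coda ∅.
Between /e/ (V3) and /e/ (V4): /g/ → onset of the next syllable (single consonants are always licit onsets).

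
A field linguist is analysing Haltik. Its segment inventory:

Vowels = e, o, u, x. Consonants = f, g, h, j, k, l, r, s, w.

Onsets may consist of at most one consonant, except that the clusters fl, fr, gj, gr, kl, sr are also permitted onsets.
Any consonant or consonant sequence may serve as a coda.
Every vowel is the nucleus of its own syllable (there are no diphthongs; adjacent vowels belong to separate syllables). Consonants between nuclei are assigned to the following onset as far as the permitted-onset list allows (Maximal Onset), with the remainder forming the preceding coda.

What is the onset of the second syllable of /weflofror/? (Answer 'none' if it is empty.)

Nuclei (vowels): e, o, o → 3 syllables.
V1 /e/ – V2 /o/: /fl/ — entire cluster is a permitted onset → onset /fl/, coda ∅.
V2 /o/ – V3 /o/: cluster /fr/ — /fr/ is itself a permitted onset, so the whole cluster goes right; preceding coda = ∅.
So the parse is we.flo.fror.
Syllable 2 is /flo/: onset /fl/, nucleus /o/, coda ∅.

fl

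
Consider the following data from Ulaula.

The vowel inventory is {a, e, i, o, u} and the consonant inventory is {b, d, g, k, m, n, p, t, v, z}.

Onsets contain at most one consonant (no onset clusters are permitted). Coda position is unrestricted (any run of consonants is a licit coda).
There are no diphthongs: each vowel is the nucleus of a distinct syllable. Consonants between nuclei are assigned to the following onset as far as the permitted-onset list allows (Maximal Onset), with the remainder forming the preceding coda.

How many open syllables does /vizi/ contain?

2

Nuclei (vowels): i, i → 2 syllables.
Between /i/ (V1) and /i/ (V2): /z/ is a single consonant, so it becomes the next onset.
Result: vi.zi.
Classifying each syllable: /vi/ (open), /zi/ (open).
Open syllables: 2.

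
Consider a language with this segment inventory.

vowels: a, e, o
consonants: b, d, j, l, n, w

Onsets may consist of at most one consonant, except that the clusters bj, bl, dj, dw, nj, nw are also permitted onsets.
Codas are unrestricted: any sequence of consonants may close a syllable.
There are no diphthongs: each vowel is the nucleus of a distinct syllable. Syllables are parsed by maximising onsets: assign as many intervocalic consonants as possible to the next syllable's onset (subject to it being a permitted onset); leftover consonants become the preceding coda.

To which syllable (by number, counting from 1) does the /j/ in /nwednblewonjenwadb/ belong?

Nuclei (vowels): e, e, o, e, a → 5 syllables.
σ1/σ2 boundary: cluster /dnbl/ — the longest permitted-onset suffix is /bl/; onset = /bl/, preceding coda = /dn/.
σ2/σ3 boundary: just /w/ — single C goes to the following onset.
σ3/σ4 boundary: cluster /nj/ — /nj/ is itself a permitted onset, so the whole cluster goes right; preceding coda = ∅.
σ4/σ5 boundary: /nw/ is a licit onset in full, so it all attaches to the next syllable.
So the parse is nwedn.ble.wo.nje.nwadb.
The /j/ is in the onset of syllable 4 (/nje/).

4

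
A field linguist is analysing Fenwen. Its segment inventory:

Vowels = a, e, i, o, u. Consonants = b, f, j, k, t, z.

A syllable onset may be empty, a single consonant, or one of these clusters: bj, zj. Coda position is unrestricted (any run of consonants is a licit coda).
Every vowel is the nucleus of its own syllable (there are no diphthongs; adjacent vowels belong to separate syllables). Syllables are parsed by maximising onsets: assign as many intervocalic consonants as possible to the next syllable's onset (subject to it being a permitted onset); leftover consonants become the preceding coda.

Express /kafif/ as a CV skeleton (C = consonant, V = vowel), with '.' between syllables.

CV.CVC

Vowels present: a, i; each is a nucleus, giving 2 syllables.
Between /a/ (V1) and /i/ (V2): /f/ → onset of the next syllable (single consonants are always licit onsets).
Putting it together: ka.fif.
Mapping each syllable to C/V: /ka/ → CV, /fif/ → CVC.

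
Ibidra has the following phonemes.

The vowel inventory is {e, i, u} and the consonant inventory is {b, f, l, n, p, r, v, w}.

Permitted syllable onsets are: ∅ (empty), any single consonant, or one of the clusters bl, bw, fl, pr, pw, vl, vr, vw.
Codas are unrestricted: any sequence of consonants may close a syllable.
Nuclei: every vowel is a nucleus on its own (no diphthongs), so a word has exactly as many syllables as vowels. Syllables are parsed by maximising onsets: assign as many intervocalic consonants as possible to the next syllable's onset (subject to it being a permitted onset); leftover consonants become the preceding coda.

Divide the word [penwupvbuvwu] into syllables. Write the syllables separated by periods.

The vowels are e, u, u, u — 4 nuclei, so 4 syllables.
Between /e/ (V1) and /u/ (V2): /nw/ splits as /n/ + /w/ (/w/ is the longest suffix that is a licit onset).
Between /u/ (V2) and /u/ (V3): cluster /pvb/ — the longest permitted-onset suffix is /b/; onset = /b/, preceding coda = /pv/.
Between /u/ (V3) and /u/ (V4): cluster /vw/ — /vw/ is itself a permitted onset, so the whole cluster goes right; preceding coda = ∅.

pen.wupv.bu.vwu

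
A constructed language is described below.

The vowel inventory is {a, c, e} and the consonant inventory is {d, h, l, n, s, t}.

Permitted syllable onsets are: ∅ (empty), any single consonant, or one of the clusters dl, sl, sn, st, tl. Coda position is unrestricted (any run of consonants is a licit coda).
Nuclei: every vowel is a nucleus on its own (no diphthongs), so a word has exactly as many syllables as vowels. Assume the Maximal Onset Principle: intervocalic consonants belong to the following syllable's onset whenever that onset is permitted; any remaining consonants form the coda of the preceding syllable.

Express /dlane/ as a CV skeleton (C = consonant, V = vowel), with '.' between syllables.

CCV.CV

The vowels are a, e — 2 nuclei, so 2 syllables.
Between /a/ (V1) and /e/ (V2): /n/ is a single consonant, so it becomes the next onset.
Result: dla.ne.
Mapping each syllable to C/V: /dla/ → CCV, /ne/ → CV.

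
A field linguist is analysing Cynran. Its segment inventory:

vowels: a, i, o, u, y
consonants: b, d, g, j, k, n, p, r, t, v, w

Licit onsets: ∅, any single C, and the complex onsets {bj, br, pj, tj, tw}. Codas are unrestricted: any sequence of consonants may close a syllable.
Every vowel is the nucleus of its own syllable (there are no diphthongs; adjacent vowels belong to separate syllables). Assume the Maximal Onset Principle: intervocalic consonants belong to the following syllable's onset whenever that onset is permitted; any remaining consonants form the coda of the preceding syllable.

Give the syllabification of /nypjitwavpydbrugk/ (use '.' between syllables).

The vowels are y, i, a, y, u — 5 nuclei, so 5 syllables.
V1 /y/ – V2 /i/: /pj/ — entire cluster is a permitted onset → onset /pj/, coda ∅.
V2 /i/ – V3 /a/: /tw/ — entire cluster is a permitted onset → onset /tw/, coda ∅.
V3 /a/ – V4 /y/: cluster /vp/ — the longest permitted-onset suffix is /p/; onset = /p/, preceding coda = /v/.
V4 /y/ – V5 /u/: /dbr/ splits as /d/ + /br/ (/br/ is the longest suffix that is a licit onset).

ny.pji.twav.pyd.brugk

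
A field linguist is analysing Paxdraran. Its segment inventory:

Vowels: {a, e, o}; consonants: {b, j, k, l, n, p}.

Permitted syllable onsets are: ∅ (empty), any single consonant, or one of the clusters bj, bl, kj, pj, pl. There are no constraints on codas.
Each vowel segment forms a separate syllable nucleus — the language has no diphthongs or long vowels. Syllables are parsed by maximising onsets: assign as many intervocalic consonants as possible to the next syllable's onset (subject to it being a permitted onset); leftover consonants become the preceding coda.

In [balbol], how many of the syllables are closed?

Vowels present: a, o; each is a nucleus, giving 2 syllables.
V1 /a/ – V2 /o/: /lb/ splits as /l/ + /b/ (/b/ is the longest suffix that is a licit onset).
Syllabification: bal.bol.
Classifying each syllable: /bal/ (closed), /bol/ (closed).
Closed syllables: 2.

2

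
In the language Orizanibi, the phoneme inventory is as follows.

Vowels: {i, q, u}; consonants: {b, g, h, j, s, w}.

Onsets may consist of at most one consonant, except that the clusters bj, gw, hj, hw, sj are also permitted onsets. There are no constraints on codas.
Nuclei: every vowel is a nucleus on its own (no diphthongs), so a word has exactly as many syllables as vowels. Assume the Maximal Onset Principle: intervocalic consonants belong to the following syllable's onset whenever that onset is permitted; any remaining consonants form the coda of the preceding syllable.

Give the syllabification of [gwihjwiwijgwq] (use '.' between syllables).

gwihj.wi.wij.gwq

The vowels are i, i, i, q — 4 nuclei, so 4 syllables.
/i…i/ gap (V1→V2): /hjw/; trying suffixes from longest down, /w/ is the first permitted one, so coda /hj/ | onset /w/.
/i…i/ gap (V2→V3): /w/ is a single consonant, so it becomes the next onset.
/i…q/ gap (V3→V4): /jgw/ splits as /j/ + /gw/ (/gw/ is the longest suffix that is a licit onset).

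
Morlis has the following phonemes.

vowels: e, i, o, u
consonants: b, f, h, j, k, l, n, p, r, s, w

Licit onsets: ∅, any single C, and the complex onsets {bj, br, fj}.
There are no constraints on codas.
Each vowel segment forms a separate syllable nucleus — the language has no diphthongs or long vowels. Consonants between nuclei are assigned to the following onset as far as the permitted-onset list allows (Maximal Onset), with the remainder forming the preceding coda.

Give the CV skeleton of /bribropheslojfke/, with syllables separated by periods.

Vowels present: i, o, e, o, e; each is a nucleus, giving 5 syllables.
V1 /i/ – V2 /o/: /br/ is a licit onset in full, so it all attaches to the next syllable.
V2 /o/ – V3 /e/: /ph/; trying suffixes from longest down, /h/ is the first permitted one, so coda /p/ | onset /h/.
V3 /e/ – V4 /o/: /sl/ — longest licit onset from the right is /l/, leaving /s/ as coda.
V4 /o/ – V5 /e/: /jfk/ — longest licit onset from the right is /k/, leaving /jf/ as coda.
Putting it together: bri.brop.hes.lojf.ke.
Mapping each syllable to C/V: /bri/ → CCV, /brop/ → CCVC, /hes/ → CVC, /lojf/ → CVCC, /ke/ → CV.

CCV.CCVC.CVC.CVCC.CV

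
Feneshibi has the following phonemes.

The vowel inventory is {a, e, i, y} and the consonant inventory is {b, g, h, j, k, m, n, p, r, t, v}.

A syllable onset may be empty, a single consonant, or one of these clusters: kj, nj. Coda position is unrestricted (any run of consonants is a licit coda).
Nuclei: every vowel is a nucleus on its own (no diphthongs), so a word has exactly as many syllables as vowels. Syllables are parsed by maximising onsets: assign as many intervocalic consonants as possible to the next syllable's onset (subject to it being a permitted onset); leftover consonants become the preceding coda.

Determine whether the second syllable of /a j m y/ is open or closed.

open

Vowels present: a, y; each is a nucleus, giving 2 syllables.
/a…y/ gap (V1→V2): /jm/ splits as /j/ + /m/ (/m/ is the longest suffix that is a licit onset).
Result: aj.my.
Syllable 2 is /my/; it ends in its nucleus with no coda, so it is open.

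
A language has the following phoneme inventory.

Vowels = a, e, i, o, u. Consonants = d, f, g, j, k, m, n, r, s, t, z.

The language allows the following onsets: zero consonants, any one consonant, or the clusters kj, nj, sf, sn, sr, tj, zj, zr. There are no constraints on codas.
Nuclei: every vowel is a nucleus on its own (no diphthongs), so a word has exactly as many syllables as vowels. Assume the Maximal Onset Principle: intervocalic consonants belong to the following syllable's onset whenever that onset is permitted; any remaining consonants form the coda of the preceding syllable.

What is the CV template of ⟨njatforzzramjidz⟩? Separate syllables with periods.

Nuclei (vowels): a, o, a, i → 4 syllables.
V1 /a/ – V2 /o/: cluster /tf/ — the longest permitted-onset suffix is /f/; onset = /f/, preceding coda = /t/.
V2 /o/ – V3 /a/: /rzzr/; trying suffixes from longest down, /zr/ is the first permitted one, so coda /rz/ | onset /zr/.
V3 /a/ – V4 /i/: cluster /mj/ — the longest permitted-onset suffix is /j/; onset = /j/, preceding coda = /m/.
So the parse is njat.forz.zram.jidz.
Mapping each syllable to C/V: /njat/ → CCVC, /forz/ → CVCC, /zram/ → CCVC, /jidz/ → CVCC.

CCVC.CVCC.CCVC.CVCC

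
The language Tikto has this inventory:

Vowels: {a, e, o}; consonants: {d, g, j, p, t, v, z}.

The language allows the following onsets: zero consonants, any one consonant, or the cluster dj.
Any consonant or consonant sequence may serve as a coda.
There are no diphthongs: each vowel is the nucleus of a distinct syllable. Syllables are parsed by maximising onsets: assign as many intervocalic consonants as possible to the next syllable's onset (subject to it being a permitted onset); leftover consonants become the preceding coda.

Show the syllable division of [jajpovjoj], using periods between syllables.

Nuclei (vowels): a, o, o → 3 syllables.
σ1/σ2 boundary: cluster /jp/ — the longest permitted-onset suffix is /p/; onset = /p/, preceding coda = /j/.
σ2/σ3 boundary: /vj/ — longest licit onset from the right is /j/, leaving /v/ as coda.

jaj.pov.joj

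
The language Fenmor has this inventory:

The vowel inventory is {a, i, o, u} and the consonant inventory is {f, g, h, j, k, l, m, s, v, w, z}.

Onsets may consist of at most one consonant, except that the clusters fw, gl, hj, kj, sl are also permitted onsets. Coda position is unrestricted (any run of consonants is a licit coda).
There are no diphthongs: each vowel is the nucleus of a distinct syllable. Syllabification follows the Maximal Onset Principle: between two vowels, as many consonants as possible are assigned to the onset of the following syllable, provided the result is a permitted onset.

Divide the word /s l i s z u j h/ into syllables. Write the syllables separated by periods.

slis.zujh

Vowels present: i, u; each is a nucleus, giving 2 syllables.
Between /i/ (V1) and /u/ (V2): /sz/ — longest licit onset from the right is /z/, leaving /s/ as coda.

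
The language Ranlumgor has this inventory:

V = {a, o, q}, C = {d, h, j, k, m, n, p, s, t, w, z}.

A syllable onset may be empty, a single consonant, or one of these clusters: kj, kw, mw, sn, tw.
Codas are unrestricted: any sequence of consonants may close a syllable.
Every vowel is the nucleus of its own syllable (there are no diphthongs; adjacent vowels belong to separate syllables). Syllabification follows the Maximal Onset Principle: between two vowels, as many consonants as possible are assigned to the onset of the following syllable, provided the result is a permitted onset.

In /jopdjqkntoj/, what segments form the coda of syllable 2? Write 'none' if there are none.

kn

The vowels are o, q, o — 3 nuclei, so 3 syllables.
V1 /o/ – V2 /q/: /pdj/; trying suffixes from longest down, /j/ is the first permitted one, so coda /pd/ | onset /j/.
V2 /q/ – V3 /o/: /knt/; trying suffixes from longest down, /t/ is the first permitted one, so coda /kn/ | onset /t/.
Result: jopd.jqkn.toj.
Syllable 2 is /jqkn/: onset /j/, nucleus /q/, coda /kn/.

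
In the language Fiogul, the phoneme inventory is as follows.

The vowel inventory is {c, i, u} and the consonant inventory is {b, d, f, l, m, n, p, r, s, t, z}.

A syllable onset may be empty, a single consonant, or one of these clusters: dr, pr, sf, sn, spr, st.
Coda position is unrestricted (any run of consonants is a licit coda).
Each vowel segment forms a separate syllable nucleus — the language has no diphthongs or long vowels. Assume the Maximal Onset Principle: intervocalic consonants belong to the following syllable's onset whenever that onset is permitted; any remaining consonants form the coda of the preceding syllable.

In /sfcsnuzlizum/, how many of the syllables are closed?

Nuclei (vowels): c, u, i, u → 4 syllables.
Between /c/ (V1) and /u/ (V2): cluster /sn/ — /sn/ is itself a permitted onset, so the whole cluster goes right; preceding coda = ∅.
Between /u/ (V2) and /i/ (V3): /zl/ — longest licit onset from the right is /l/, leaving /z/ as coda.
Between /i/ (V3) and /u/ (V4): /z/ is a single consonant, so it becomes the next onset.
Result: sfc.snuz.li.zum.
Classifying each syllable: /sfc/ (open), /snuz/ (closed), /li/ (open), /zum/ (closed).
Closed syllables: 2.

2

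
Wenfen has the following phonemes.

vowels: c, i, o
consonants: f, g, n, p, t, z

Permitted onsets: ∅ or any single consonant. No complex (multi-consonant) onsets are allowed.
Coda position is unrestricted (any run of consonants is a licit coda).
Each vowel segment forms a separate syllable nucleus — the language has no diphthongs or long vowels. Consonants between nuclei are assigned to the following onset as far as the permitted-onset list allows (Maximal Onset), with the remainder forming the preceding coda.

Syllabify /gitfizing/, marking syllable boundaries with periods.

git.fi.zing

Nuclei (vowels): i, i, i → 3 syllables.
Between /i/ (V1) and /i/ (V2): cluster /tf/ — the longest permitted-onset suffix is /f/; onset = /f/, preceding coda = /t/.
Between /i/ (V2) and /i/ (V3): /z/ → onset of the next syllable (single consonants are always licit onsets).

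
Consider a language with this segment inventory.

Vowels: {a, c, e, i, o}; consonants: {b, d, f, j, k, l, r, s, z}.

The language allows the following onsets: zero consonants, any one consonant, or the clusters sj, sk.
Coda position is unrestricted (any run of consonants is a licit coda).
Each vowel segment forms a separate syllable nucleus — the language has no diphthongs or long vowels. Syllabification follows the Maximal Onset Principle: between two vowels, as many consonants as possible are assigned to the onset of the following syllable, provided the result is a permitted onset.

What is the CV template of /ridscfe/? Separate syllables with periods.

Vowels present: i, c, e; each is a nucleus, giving 3 syllables.
Between /i/ (V1) and /c/ (V2): /ds/ — longest licit onset from the right is /s/, leaving /d/ as coda.
Between /c/ (V2) and /e/ (V3): /f/ is a single consonant, so it becomes the next onset.
So the parse is rid.sc.fe.
Mapping each syllable to C/V: /rid/ → CVC, /sc/ → CV, /fe/ → CV.

CVC.CV.CV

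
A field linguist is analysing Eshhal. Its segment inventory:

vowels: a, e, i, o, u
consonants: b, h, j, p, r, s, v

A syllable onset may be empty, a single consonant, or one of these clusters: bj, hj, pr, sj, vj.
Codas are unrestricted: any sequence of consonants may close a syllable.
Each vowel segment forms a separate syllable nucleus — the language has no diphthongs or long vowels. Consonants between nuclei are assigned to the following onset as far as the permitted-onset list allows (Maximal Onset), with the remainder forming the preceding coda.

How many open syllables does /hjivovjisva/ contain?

3

The vowels are i, o, i, a — 4 nuclei, so 4 syllables.
σ1/σ2 boundary: /v/ → onset of the next syllable (single consonants are always licit onsets).
σ2/σ3 boundary: cluster /vj/ — /vj/ is itself a permitted onset, so the whole cluster goes right; preceding coda = ∅.
σ3/σ4 boundary: /sv/ — longest licit onset from the right is /v/, leaving /s/ as coda.
So the parse is hji.vo.vjis.va.
Classifying each syllable: /hji/ (open), /vo/ (open), /vjis/ (closed), /va/ (open).
Open syllables: 3.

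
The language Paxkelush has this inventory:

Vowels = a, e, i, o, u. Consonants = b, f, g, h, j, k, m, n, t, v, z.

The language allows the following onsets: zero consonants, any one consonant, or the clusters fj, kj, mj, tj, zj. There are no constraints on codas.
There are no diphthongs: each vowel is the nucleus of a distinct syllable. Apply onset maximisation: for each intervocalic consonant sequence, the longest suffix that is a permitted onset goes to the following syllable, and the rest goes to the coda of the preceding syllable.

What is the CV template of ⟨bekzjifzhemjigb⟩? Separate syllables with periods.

CVC.CCVCC.CV.CCVCC

The vowels are e, i, e, i — 4 nuclei, so 4 syllables.
/e…i/ gap (V1→V2): /kzj/ — longest licit onset from the right is /zj/, leaving /k/ as coda.
/i…e/ gap (V2→V3): /fzh/ splits as /fz/ + /h/ (/h/ is the longest suffix that is a licit onset).
/e…i/ gap (V3→V4): cluster /mj/ — /mj/ is itself a permitted onset, so the whole cluster goes right; preceding coda = ∅.
Syllabification: bek.zjifz.he.mjigb.
Mapping each syllable to C/V: /bek/ → CVC, /zjifz/ → CCVCC, /he/ → CV, /mjigb/ → CCVCC.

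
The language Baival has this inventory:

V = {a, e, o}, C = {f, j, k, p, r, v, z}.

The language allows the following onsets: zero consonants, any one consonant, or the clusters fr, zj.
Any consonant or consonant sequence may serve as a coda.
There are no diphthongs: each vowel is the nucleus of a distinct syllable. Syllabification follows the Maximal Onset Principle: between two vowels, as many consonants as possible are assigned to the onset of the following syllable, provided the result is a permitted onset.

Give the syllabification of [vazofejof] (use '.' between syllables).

va.zo.fe.jof

Vowels present: a, o, e, o; each is a nucleus, giving 4 syllables.
V1 /a/ – V2 /o/: /z/ is a single consonant, so it becomes the next onset.
V2 /o/ – V3 /e/: /f/ → onset of the next syllable (single consonants are always licit onsets).
V3 /e/ – V4 /o/: just /j/ — single C goes to the following onset.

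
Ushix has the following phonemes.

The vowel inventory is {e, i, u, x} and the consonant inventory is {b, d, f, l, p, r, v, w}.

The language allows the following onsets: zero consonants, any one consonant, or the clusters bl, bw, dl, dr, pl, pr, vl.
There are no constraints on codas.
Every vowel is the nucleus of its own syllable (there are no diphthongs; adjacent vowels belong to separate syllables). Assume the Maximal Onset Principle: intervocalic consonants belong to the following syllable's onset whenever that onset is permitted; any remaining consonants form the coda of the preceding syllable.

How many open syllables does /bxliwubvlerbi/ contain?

3

Nuclei (vowels): x, i, u, e, i → 5 syllables.
σ1/σ2 boundary: /l/ is a single consonant, so it becomes the next onset.
σ2/σ3 boundary: just /w/ — single C goes to the following onset.
σ3/σ4 boundary: /bvl/; trying suffixes from longest down, /vl/ is the first permitted one, so coda /b/ | onset /vl/.
σ4/σ5 boundary: /rb/ — longest licit onset from the right is /b/, leaving /r/ as coda.
Putting it together: bx.li.wub.vler.bi.
Classifying each syllable: /bx/ (open), /li/ (open), /wub/ (closed), /vler/ (closed), /bi/ (open).
Open syllables: 3.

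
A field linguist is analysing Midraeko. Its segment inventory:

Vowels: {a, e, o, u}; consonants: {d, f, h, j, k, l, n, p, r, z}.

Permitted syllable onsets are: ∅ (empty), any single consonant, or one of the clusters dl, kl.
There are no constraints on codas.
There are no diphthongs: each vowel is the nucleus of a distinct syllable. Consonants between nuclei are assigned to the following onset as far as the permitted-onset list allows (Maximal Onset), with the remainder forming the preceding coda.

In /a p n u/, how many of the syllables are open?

Vowels present: a, u; each is a nucleus, giving 2 syllables.
σ1/σ2 boundary: /pn/ splits as /p/ + /n/ (/n/ is the longest suffix that is a licit onset).
So the parse is ap.nu.
Classifying each syllable: /ap/ (closed), /nu/ (open).
Open syllables: 1.

1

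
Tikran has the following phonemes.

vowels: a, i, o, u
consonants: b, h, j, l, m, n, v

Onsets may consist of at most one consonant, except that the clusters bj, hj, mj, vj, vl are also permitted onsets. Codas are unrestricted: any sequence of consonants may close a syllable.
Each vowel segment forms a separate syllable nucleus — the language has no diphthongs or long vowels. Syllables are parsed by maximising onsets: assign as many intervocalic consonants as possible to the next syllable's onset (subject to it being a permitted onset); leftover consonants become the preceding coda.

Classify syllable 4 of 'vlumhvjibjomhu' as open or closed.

open

The vowels are u, i, o, u — 4 nuclei, so 4 syllables.
V1 /u/ – V2 /i/: cluster /mhvj/ — the longest permitted-onset suffix is /vj/; onset = /vj/, preceding coda = /mh/.
V2 /i/ – V3 /o/: cluster /bj/ — /bj/ is itself a permitted onset, so the whole cluster goes right; preceding coda = ∅.
V3 /o/ – V4 /u/: /mh/ — longest licit onset from the right is /h/, leaving /m/ as coda.
So the parse is vlumh.vji.bjom.hu.
Syllable 4 is /hu/; it ends in its nucleus with no coda, so it is open.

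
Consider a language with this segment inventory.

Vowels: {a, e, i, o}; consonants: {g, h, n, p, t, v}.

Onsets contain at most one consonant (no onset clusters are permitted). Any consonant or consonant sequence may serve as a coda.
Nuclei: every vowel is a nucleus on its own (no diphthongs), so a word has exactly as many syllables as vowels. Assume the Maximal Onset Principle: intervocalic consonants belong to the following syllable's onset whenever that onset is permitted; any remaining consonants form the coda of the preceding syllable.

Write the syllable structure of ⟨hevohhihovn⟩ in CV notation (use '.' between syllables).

CV.CVC.CV.CVCC

Vowels present: e, o, i, o; each is a nucleus, giving 4 syllables.
/e…o/ gap (V1→V2): /v/ is a single consonant, so it becomes the next onset.
/o…i/ gap (V2→V3): /hh/; trying suffixes from longest down, /h/ is the first permitted one, so coda /h/ | onset /h/.
/i…o/ gap (V3→V4): just /h/ — single C goes to the following onset.
Result: he.voh.hi.hovn.
Mapping each syllable to C/V: /he/ → CV, /voh/ → CVC, /hi/ → CV, /hovn/ → CVCC.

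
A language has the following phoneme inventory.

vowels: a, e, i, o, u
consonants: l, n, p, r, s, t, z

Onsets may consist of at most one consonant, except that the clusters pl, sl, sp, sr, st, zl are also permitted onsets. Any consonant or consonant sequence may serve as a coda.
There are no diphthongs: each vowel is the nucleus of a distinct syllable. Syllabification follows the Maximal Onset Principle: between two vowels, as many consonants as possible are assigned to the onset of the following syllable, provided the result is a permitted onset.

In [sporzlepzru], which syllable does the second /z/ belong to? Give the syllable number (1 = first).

Nuclei (vowels): o, e, u → 3 syllables.
/o…e/ gap (V1→V2): /rzl/; trying suffixes from longest down, /zl/ is the first permitted one, so coda /r/ | onset /zl/.
/e…u/ gap (V2→V3): cluster /pzr/ — the longest permitted-onset suffix is /r/; onset = /r/, preceding coda = /pz/.
Putting it together: spor.zlepz.ru.
The second /z/ is in the coda of syllable 2 (/zlepz/).

2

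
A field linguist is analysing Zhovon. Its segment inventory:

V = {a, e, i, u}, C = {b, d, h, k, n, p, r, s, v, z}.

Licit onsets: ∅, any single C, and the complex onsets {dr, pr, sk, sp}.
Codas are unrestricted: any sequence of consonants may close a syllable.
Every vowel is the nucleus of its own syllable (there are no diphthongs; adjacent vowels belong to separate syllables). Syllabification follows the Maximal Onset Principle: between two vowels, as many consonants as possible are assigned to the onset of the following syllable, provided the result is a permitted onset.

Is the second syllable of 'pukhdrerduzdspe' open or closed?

closed

Nuclei (vowels): u, e, u, e → 4 syllables.
Between /u/ (V1) and /e/ (V2): /khdr/ — longest licit onset from the right is /dr/, leaving /kh/ as coda.
Between /e/ (V2) and /u/ (V3): /rd/ — longest licit onset from the right is /d/, leaving /r/ as coda.
Between /u/ (V3) and /e/ (V4): cluster /zdsp/ — the longest permitted-onset suffix is /sp/; onset = /sp/, preceding coda = /zd/.
Syllabification: pukh.drer.duzd.spe.
Syllable 2 is /drer/ with coda /r/, so it is closed.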